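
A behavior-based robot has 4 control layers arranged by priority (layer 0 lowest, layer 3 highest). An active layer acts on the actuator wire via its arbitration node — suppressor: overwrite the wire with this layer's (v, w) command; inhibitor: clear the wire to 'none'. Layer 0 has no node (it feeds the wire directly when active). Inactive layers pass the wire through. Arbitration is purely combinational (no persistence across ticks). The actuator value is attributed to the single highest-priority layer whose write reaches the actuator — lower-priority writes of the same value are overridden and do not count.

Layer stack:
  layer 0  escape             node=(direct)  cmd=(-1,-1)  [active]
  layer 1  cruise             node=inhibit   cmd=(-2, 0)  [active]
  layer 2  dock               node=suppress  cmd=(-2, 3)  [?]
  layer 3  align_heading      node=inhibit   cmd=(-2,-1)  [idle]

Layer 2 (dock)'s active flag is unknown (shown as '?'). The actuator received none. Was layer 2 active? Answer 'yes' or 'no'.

no

If layer 2 is active=yes:
  actuator would be (-2, 3)
If layer 2 is active=no:
  actuator would be none
Observed none, so layer 2 was idle.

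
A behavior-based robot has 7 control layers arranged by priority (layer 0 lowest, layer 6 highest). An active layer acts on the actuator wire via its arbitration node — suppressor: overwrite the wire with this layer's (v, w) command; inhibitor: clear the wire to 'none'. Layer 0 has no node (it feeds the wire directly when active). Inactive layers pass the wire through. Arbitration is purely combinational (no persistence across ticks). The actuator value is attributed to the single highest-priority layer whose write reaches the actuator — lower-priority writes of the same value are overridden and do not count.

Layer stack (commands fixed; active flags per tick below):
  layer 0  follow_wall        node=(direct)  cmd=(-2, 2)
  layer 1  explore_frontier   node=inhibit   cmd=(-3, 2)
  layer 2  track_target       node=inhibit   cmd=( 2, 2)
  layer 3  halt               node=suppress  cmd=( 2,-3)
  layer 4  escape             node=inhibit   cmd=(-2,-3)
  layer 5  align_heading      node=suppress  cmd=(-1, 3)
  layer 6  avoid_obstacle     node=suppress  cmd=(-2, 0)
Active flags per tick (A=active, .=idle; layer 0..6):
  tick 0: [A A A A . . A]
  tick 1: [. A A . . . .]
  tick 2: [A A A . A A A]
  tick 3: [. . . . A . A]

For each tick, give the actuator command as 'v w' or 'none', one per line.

tick 0:
  L0 follow_wall: active, feeds wire = (-2, 2)
  L1 explore_frontier: active, inhibitor → wire = none
  L2 track_target: active, inhibitor → wire = none
  L3 halt: active, suppressor → wire = (2, -3)
  L4 escape: idle → wire stays (2, -3)
  L5 align_heading: idle → wire stays (2, -3)
  L6 avoid_obstacle: active, suppressor → wire = (-2, 0)
  actuator = (-2, 0)
tick 1:
  L0 follow_wall: idle → wire = none
  L1 explore_frontier: active, inhibitor → wire = none
  L2 track_target: active, inhibitor → wire = none
  L3 halt: idle → wire stays none
  L4 escape: idle → wire stays none
  L5 align_heading: idle → wire stays none
  L6 avoid_obstacle: idle → wire stays none
  actuator = none
tick 2:
  L0 follow_wall: active, feeds wire = (-2, 2)
  L1 explore_frontier: active, inhibitor → wire = none
  L2 track_target: active, inhibitor → wire = none
  L3 halt: idle → wire stays none
  L4 escape: active, inhibitor → wire = none
  L5 align_heading: active, suppressor → wire = (-1, 3)
  L6 avoid_obstacle: active, suppressor → wire = (-2, 0)
  actuator = (-2, 0)
tick 3:
  L0 follow_wall: idle → wire = none
  L1 explore_frontier: idle → wire stays none
  L2 track_target: idle → wire stays none
  L3 halt: idle → wire stays none
  L4 escape: active, inhibitor → wire = none
  L5 align_heading: idle → wire stays none
  L6 avoid_obstacle: active, suppressor → wire = (-2, 0)
  actuator = (-2, 0)

-2 0
none
-2 0
-2 0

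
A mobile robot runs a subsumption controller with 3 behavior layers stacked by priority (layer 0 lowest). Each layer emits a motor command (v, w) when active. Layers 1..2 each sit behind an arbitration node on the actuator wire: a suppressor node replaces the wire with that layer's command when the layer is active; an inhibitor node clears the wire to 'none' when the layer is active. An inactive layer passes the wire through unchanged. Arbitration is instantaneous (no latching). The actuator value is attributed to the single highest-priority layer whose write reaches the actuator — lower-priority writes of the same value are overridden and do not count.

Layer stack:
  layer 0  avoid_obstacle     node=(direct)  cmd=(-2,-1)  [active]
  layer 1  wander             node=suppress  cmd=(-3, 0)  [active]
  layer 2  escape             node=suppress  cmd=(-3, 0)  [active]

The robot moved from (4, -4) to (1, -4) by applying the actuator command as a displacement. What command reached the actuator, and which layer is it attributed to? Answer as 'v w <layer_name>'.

-3 0 escape

displacement = (1, -4) − (4, -4) = (-3, 0)
[0] avoid_obstacle on; wire := (-2, -1)
[1] wander on (suppress); wire := (-3, 0)
[2] escape on (suppress); wire := (-3, 0)
output (-3, 0) — from layer 2 (escape)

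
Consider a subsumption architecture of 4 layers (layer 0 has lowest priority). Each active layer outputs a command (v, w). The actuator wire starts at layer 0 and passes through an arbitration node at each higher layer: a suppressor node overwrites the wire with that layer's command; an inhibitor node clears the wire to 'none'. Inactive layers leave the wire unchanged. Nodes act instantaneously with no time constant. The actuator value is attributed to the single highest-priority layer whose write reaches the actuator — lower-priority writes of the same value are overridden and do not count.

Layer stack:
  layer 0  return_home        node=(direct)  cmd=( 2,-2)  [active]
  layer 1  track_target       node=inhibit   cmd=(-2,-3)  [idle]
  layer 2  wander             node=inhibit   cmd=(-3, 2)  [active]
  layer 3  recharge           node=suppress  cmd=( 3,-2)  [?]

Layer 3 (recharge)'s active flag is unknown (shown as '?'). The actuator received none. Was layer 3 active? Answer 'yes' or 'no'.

If layer 3 is active=yes:
  actuator would be (3, -2)
If layer 3 is active=no:
  actuator would be none
Observed none, so layer 3 was idle.

no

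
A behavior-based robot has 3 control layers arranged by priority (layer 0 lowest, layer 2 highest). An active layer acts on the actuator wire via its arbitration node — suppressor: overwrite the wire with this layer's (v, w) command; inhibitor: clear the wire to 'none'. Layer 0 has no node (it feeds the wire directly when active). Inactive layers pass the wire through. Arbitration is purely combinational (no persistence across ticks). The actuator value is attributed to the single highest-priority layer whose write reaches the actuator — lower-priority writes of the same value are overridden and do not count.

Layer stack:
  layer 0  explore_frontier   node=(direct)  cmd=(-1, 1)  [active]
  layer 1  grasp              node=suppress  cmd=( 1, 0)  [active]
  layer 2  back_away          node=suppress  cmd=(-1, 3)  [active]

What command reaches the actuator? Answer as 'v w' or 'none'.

[0] explore_frontier on; wire := (-1, 1)
[1] grasp on (suppress); wire := (1, 0)
[2] back_away on (suppress); wire := (-1, 3)
output (-1, 3)

-1 3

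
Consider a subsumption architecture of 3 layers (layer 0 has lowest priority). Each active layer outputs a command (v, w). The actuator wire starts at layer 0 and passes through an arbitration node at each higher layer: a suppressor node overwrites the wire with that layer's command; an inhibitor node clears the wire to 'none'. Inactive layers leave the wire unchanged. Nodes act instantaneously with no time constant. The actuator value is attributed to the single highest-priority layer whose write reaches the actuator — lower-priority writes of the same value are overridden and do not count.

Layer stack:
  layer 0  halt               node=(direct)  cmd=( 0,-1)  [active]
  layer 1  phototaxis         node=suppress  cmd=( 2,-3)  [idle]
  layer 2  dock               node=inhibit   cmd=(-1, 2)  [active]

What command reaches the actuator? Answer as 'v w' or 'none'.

[0] halt on; wire := (0, -1)
[1] phototaxis off; pass (0, -1)
[2] dock on (inhibit); wire := none
output none

none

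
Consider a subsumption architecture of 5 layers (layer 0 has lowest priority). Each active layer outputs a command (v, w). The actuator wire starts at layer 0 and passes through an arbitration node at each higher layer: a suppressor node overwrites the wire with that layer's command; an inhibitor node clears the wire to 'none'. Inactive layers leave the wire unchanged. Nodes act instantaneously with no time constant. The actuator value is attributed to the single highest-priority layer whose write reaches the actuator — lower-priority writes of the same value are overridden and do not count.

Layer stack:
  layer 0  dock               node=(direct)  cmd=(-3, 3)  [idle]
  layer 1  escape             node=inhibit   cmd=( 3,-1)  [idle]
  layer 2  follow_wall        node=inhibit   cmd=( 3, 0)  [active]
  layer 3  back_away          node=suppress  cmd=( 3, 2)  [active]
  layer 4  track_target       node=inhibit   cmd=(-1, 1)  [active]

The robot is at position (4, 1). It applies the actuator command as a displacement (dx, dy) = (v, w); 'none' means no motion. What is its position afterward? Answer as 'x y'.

L0 dock: idle → wire = none
L1 escape: idle → wire stays none
L2 follow_wall: active, inhibitor → wire = none
L3 back_away: active, suppressor → wire = (3, 2)
L4 track_target: active, inhibitor → wire = none
actuator = none
position: (4, 1) + none = (4, 1)

4 1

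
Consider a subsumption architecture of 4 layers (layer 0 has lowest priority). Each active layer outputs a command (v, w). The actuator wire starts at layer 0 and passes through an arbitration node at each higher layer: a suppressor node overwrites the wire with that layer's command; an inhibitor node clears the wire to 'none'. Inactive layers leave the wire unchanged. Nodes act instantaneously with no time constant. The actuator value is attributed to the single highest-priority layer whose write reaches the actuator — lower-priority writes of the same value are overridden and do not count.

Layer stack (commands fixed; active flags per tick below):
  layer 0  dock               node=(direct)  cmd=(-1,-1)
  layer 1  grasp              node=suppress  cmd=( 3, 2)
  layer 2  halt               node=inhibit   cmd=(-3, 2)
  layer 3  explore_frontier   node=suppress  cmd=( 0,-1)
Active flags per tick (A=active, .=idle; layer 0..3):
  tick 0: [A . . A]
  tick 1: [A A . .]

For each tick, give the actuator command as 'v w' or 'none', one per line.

0 -1
3 2

tick 0:
  layer 0 (dock) active — direct: (-1, -1)
  layer 1 (grasp) idle — unchanged: (-1, -1)
  layer 2 (halt) idle — unchanged: (-1, -1)
  layer 3 (explore_frontier) active — suppresses: (0, -1)
  → actuator (0, -1)
tick 1:
  layer 0 (dock) active — direct: (-1, -1)
  layer 1 (grasp) active — suppresses: (3, 2)
  layer 2 (halt) idle — unchanged: (3, 2)
  layer 3 (explore_frontier) idle — unchanged: (3, 2)
  → actuator (3, 2)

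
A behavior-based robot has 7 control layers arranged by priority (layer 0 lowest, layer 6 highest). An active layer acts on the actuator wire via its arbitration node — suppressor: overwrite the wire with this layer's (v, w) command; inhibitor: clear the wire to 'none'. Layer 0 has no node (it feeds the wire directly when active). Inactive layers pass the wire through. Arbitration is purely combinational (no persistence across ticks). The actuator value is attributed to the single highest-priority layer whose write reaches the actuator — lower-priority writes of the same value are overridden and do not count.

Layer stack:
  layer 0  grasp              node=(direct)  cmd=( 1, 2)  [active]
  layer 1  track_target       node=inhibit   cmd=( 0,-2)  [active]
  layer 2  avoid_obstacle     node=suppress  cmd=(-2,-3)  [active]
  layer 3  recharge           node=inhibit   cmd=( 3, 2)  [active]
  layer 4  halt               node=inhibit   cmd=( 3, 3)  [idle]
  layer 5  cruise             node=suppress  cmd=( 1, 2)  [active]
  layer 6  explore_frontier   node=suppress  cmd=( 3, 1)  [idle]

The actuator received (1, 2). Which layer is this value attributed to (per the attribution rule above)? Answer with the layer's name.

L0 grasp: active, feeds wire = (1, 2)
L1 track_target: active, inhibitor → wire = none
L2 avoid_obstacle: active, suppressor → wire = (-2, -3)
L3 recharge: active, inhibitor → wire = none
L4 halt: idle → wire stays none
L5 cruise: active, suppressor → wire = (1, 2)
L6 explore_frontier: idle → wire stays (1, 2)
actuator = (1, 2)
last writer: layer 5 = cruise

cruise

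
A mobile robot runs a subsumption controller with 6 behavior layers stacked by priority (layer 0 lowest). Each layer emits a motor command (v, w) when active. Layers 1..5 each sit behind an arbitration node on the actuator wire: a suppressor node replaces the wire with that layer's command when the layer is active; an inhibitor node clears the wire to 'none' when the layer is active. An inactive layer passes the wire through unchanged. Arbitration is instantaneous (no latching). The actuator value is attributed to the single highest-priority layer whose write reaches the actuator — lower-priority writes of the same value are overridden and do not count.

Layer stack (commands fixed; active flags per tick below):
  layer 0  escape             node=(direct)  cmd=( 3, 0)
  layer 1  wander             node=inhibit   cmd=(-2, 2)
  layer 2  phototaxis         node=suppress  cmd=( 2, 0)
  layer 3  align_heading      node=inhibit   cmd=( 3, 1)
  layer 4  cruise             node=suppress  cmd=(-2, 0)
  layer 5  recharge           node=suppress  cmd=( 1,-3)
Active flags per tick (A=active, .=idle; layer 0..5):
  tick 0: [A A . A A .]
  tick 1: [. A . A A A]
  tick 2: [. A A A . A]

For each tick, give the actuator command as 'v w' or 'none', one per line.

-2 0
1 -3
1 -3

tick 0:
  L0 escape: active, feeds wire = (3, 0)
  L1 wander: active, inhibitor → wire = none
  L2 phototaxis: idle → wire stays none
  L3 align_heading: active, inhibitor → wire = none
  L4 cruise: active, suppressor → wire = (-2, 0)
  L5 recharge: idle → wire stays (-2, 0)
  actuator = (-2, 0)
tick 1:
  L0 escape: idle → wire = none
  L1 wander: active, inhibitor → wire = none
  L2 phototaxis: idle → wire stays none
  L3 align_heading: active, inhibitor → wire = none
  L4 cruise: active, suppressor → wire = (-2, 0)
  L5 recharge: active, suppressor → wire = (1, -3)
  actuator = (1, -3)
tick 2:
  L0 escape: idle → wire = none
  L1 wander: active, inhibitor → wire = none
  L2 phototaxis: active, suppressor → wire = (2, 0)
  L3 align_heading: active, inhibitor → wire = none
  L4 cruise: idle → wire stays none
  L5 recharge: active, suppressor → wire = (1, -3)
  actuator = (1, -3)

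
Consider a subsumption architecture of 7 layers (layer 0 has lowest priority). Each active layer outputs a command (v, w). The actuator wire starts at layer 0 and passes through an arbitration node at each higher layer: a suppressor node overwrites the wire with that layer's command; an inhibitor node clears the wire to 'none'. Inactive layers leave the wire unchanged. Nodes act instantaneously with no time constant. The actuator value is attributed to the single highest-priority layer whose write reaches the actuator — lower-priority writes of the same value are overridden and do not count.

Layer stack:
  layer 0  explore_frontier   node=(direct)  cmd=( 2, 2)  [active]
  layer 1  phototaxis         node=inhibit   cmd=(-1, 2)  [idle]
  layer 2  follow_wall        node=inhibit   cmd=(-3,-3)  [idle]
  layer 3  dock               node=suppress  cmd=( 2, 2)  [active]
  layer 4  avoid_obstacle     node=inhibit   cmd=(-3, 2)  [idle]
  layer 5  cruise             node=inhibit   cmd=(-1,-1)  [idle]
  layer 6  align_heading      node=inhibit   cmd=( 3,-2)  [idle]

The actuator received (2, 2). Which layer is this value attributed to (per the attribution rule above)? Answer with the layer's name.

layer 0 (explore_frontier) active — direct: (2, 2)
layer 1 (phototaxis) idle — unchanged: (2, 2)
layer 2 (follow_wall) idle — unchanged: (2, 2)
layer 3 (dock) active — suppresses: (2, 2)
layer 4 (avoid_obstacle) idle — unchanged: (2, 2)
layer 5 (cruise) idle — unchanged: (2, 2)
layer 6 (align_heading) idle — unchanged: (2, 2)
→ actuator (2, 2)
last writer: layer 3 = dock

dock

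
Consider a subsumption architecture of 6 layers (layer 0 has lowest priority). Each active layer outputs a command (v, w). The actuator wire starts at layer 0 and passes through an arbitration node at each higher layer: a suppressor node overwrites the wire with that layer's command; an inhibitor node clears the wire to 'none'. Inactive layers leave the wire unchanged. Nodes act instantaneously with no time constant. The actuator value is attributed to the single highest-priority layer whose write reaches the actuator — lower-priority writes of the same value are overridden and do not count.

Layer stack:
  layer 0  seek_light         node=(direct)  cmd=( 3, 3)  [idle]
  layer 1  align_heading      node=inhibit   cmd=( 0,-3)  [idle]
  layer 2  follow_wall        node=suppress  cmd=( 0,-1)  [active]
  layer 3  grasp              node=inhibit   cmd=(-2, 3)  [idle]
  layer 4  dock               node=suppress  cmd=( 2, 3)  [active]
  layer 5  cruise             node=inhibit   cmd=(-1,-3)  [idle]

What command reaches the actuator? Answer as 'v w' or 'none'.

L0 seek_light: idle → wire = none
L1 align_heading: idle → wire stays none
L2 follow_wall: active, suppressor → wire = (0, -1)
L3 grasp: idle → wire stays (0, -1)
L4 dock: active, suppressor → wire = (2, 3)
L5 cruise: idle → wire stays (2, 3)
actuator = (2, 3)

2 3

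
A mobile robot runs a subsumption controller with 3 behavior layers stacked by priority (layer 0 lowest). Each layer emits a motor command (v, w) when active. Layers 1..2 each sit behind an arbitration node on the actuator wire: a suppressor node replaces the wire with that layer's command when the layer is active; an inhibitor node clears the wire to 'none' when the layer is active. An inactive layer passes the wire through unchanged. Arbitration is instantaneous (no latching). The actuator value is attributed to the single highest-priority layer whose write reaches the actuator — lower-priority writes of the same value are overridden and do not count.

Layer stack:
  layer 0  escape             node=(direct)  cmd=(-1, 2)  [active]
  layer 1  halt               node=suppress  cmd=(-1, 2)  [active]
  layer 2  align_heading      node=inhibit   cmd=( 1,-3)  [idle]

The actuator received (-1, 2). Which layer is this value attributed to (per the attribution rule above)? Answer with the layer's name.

L0 escape: active, feeds wire = (-1, 2)
L1 halt: active, suppressor → wire = (-1, 2)
L2 align_heading: idle → wire stays (-1, 2)
actuator = (-1, 2)
last writer: layer 1 = halt

halt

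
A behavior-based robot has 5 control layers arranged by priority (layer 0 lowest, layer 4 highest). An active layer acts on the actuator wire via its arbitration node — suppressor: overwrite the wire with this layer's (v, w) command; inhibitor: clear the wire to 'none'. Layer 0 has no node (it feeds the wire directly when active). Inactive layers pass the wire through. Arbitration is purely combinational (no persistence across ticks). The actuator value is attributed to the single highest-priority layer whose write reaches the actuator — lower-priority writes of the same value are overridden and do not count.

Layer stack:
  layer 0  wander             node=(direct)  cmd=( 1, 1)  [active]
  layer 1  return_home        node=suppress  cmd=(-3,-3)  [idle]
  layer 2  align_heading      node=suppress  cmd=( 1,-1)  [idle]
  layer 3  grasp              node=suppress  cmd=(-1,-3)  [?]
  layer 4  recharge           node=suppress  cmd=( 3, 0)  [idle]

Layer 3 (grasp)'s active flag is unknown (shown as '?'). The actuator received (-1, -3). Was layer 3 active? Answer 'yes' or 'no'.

yes

If layer 3 is active=yes:
  actuator would be (-1, -3)
If layer 3 is active=no:
  actuator would be (1, 1)
Observed (-1, -3), so layer 3 was active.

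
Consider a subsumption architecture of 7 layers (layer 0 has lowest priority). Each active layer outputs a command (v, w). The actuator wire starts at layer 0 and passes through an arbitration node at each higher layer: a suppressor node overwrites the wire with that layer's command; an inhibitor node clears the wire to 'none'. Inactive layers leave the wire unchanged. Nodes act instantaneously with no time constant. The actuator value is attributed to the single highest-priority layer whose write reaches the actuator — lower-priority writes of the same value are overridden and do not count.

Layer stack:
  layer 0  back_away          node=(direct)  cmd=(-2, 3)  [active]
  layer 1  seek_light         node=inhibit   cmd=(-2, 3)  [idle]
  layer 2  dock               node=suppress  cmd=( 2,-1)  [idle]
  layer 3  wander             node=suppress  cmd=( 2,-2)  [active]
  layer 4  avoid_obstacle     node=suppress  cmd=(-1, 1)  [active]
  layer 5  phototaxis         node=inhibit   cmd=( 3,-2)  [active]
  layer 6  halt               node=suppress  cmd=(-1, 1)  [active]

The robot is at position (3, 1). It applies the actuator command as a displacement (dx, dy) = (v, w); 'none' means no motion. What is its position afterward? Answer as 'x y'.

2 2

layer 0 (back_away) active — direct: (-2, 3)
layer 1 (seek_light) idle — unchanged: (-2, 3)
layer 2 (dock) idle — unchanged: (-2, 3)
layer 3 (wander) active — suppresses: (2, -2)
layer 4 (avoid_obstacle) active — suppresses: (-1, 1)
layer 5 (phototaxis) active — inhibits: none
layer 6 (halt) active — suppresses: (-1, 1)
→ actuator (-1, 1)
position: (3, 1) + (-1, 1) = (2, 2)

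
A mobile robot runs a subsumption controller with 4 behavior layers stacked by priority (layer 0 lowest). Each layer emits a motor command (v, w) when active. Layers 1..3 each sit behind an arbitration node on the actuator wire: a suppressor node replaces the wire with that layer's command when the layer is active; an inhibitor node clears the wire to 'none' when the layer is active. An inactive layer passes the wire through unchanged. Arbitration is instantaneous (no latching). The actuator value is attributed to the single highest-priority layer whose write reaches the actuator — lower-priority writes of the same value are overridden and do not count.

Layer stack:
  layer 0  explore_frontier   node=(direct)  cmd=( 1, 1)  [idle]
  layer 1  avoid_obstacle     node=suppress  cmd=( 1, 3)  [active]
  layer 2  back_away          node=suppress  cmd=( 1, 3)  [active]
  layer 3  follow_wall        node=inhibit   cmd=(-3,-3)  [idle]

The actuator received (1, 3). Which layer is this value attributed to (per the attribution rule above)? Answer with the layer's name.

back_away

layer 0 (explore_frontier) idle — none
layer 1 (avoid_obstacle) active — suppresses: (1, 3)
layer 2 (back_away) active — suppresses: (1, 3)
layer 3 (follow_wall) idle — unchanged: (1, 3)
→ actuator (1, 3)
last writer: layer 2 = back_away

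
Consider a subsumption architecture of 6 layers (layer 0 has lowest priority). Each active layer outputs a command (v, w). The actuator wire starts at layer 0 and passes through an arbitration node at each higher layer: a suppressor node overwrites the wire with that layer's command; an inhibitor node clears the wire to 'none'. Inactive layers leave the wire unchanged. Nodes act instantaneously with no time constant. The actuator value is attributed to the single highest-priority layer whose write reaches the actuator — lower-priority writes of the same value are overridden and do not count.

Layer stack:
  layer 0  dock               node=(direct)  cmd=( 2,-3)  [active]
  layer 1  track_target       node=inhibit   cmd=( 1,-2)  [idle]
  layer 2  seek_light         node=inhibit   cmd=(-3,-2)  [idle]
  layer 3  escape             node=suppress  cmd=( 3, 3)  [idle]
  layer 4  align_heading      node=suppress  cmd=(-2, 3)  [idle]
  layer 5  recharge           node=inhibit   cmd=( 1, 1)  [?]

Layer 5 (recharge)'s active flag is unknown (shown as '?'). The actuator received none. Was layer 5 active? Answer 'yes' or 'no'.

If layer 5 is active=yes:
  actuator would be none
If layer 5 is active=no:
  actuator would be (2, -3)
Observed none, so layer 5 was active.

yes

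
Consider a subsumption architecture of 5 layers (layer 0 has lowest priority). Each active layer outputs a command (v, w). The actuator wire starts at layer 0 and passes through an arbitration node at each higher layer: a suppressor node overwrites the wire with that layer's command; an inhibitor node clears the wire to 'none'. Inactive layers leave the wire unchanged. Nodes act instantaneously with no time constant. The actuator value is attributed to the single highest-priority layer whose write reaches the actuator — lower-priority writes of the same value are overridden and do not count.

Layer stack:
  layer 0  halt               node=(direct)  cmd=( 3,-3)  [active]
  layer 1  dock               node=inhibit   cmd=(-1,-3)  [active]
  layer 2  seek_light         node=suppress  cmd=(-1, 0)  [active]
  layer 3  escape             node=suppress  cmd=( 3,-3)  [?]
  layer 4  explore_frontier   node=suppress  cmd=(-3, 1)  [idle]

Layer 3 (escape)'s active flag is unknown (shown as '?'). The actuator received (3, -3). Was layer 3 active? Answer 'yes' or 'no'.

yes

If layer 3 is active=yes:
  actuator would be (3, -3)
If layer 3 is active=no:
  actuator would be (-1, 0)
Observed (3, -3), so layer 3 was active.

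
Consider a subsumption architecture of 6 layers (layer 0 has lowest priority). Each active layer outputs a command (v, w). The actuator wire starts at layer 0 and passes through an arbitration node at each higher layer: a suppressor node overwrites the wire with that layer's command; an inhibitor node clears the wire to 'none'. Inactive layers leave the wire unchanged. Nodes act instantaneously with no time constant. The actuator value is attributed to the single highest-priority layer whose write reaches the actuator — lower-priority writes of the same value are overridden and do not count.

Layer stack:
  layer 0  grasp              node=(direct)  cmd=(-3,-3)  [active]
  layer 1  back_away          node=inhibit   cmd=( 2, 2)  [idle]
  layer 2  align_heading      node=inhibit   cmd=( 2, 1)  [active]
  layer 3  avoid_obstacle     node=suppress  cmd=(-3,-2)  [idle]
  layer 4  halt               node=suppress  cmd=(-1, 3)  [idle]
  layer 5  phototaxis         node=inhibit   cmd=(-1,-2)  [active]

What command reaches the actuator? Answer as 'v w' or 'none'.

L0 grasp: active, feeds wire = (-3, -3)
L1 back_away: idle → wire stays (-3, -3)
L2 align_heading: active, inhibitor → wire = none
L3 avoid_obstacle: idle → wire stays none
L4 halt: idle → wire stays none
L5 phototaxis: active, inhibitor → wire = none
actuator = none

none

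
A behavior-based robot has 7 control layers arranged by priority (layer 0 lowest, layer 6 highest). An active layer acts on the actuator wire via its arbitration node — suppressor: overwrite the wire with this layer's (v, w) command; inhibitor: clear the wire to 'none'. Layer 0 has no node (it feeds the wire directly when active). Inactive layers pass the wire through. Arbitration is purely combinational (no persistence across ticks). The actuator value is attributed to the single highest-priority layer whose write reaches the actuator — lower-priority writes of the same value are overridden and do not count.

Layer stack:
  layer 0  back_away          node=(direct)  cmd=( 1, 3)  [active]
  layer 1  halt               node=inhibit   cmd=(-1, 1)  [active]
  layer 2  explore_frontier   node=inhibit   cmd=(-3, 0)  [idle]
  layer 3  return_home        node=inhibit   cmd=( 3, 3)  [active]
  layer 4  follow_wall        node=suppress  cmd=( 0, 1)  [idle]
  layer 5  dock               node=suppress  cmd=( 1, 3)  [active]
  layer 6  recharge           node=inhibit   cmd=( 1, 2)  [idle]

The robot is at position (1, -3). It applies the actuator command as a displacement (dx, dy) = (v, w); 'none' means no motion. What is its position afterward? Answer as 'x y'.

layer 0 (back_away) active — direct: (1, 3)
layer 1 (halt) active — inhibits: none
layer 2 (explore_frontier) idle — unchanged: none
layer 3 (return_home) active — inhibits: none
layer 4 (follow_wall) idle — unchanged: none
layer 5 (dock) active — suppresses: (1, 3)
layer 6 (recharge) idle — unchanged: (1, 3)
→ actuator (1, 3)
position: (1, -3) + (1, 3) = (2, 0)

2 0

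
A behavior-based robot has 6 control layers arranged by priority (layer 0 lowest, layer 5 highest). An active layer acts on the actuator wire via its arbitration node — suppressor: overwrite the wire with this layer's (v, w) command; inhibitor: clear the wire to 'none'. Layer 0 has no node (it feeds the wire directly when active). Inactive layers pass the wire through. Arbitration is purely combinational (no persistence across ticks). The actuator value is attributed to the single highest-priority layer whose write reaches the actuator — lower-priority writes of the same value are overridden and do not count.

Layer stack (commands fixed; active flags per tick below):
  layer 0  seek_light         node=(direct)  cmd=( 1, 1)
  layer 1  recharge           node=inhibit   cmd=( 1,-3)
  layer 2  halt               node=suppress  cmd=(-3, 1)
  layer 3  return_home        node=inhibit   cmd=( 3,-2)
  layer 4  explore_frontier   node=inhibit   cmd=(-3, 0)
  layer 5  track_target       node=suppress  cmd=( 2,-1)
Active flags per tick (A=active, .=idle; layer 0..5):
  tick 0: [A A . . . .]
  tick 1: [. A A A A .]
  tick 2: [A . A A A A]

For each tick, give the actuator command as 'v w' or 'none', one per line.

none
none
2 -1

tick 0:
  L0 seek_light: active, feeds wire = (1, 1)
  L1 recharge: active, inhibitor → wire = none
  L2 halt: idle → wire stays none
  L3 return_home: idle → wire stays none
  L4 explore_frontier: idle → wire stays none
  L5 track_target: idle → wire stays none
  actuator = none
tick 1:
  L0 seek_light: idle → wire = none
  L1 recharge: active, inhibitor → wire = none
  L2 halt: active, suppressor → wire = (-3, 1)
  L3 return_home: active, inhibitor → wire = none
  L4 explore_frontier: active, inhibitor → wire = none
  L5 track_target: idle → wire stays none
  actuator = none
tick 2:
  L0 seek_light: active, feeds wire = (1, 1)
  L1 recharge: idle → wire stays (1, 1)
  L2 halt: active, suppressor → wire = (-3, 1)
  L3 return_home: active, inhibitor → wire = none
  L4 explore_frontier: active, inhibitor → wire = none
  L5 track_target: active, suppressor → wire = (2, -1)
  actuator = (2, -1)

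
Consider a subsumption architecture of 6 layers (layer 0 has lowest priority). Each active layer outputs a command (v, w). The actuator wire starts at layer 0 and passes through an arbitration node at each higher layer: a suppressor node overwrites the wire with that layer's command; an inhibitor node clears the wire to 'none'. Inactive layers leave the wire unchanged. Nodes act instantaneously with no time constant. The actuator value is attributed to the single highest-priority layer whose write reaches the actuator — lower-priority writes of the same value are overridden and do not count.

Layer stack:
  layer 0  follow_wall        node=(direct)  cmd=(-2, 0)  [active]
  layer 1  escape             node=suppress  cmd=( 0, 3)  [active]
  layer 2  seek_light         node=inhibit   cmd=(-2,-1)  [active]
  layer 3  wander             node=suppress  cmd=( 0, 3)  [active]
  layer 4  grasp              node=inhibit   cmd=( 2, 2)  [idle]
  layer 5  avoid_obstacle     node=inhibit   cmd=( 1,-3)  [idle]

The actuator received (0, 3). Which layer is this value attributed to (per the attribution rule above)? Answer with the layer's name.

wander

layer 0 (follow_wall) active — direct: (-2, 0)
layer 1 (escape) active — suppresses: (0, 3)
layer 2 (seek_light) active — inhibits: none
layer 3 (wander) active — suppresses: (0, 3)
layer 4 (grasp) idle — unchanged: (0, 3)
layer 5 (avoid_obstacle) idle — unchanged: (0, 3)
→ actuator (0, 3)
last writer: layer 3 = wander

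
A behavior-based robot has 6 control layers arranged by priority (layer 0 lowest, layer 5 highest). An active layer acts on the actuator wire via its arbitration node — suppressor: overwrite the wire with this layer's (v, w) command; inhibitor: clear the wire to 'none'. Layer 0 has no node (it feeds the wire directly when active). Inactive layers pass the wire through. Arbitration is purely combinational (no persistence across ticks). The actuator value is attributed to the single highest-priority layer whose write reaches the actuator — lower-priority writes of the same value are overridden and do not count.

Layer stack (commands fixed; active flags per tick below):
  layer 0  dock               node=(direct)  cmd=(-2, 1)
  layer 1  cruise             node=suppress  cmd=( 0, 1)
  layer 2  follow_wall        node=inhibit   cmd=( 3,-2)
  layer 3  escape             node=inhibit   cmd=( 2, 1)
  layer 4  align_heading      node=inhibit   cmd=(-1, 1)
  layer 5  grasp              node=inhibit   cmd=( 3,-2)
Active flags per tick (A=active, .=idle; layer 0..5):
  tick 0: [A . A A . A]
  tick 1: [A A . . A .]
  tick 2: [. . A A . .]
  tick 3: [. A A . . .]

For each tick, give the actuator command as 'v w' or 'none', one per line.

tick 0:
  L0 dock: active, feeds wire = (-2, 1)
  L1 cruise: idle → wire stays (-2, 1)
  L2 follow_wall: active, inhibitor → wire = none
  L3 escape: active, inhibitor → wire = none
  L4 align_heading: idle → wire stays none
  L5 grasp: active, inhibitor → wire = none
  actuator = none
tick 1:
  L0 dock: active, feeds wire = (-2, 1)
  L1 cruise: active, suppressor → wire = (0, 1)
  L2 follow_wall: idle → wire stays (0, 1)
  L3 escape: idle → wire stays (0, 1)
  L4 align_heading: active, inhibitor → wire = none
  L5 grasp: idle → wire stays none
  actuator = none
tick 2:
  L0 dock: idle → wire = none
  L1 cruise: idle → wire stays none
  L2 follow_wall: active, inhibitor → wire = none
  L3 escape: active, inhibitor → wire = none
  L4 align_heading: idle → wire stays none
  L5 grasp: idle → wire stays none
  actuator = none
tick 3:
  L0 dock: idle → wire = none
  L1 cruise: active, suppressor → wire = (0, 1)
  L2 follow_wall: active, inhibitor → wire = none
  L3 escape: idle → wire stays none
  L4 align_heading: idle → wire stays none
  L5 grasp: idle → wire stays none
  actuator = none

none
none
none
none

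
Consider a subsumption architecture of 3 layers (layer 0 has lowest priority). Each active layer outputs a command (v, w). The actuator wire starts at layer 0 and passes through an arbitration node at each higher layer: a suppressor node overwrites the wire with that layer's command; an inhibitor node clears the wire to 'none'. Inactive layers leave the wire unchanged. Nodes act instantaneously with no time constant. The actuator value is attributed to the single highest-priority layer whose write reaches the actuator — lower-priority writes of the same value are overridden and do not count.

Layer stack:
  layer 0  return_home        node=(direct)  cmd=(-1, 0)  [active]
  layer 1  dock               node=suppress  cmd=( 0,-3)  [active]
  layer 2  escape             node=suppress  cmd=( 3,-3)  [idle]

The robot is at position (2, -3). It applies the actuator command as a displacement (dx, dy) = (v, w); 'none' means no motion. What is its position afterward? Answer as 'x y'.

2 -6

[0] return_home on; wire := (-1, 0)
[1] dock on (suppress); wire := (0, -3)
[2] escape off; pass (0, -3)
output (0, -3)
position: (2, -3) + (0, -3) = (2, -6)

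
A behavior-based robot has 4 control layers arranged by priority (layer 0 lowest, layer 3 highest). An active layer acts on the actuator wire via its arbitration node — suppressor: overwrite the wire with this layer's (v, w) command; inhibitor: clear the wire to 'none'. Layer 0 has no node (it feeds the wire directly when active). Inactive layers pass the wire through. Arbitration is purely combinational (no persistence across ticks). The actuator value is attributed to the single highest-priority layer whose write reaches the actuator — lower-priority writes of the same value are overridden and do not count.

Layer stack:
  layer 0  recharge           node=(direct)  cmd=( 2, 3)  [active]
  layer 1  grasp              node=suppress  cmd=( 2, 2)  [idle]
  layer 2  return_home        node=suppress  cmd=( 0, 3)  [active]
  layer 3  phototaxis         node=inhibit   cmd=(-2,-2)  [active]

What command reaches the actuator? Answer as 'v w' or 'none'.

none

L0 recharge: active, feeds wire = (2, 3)
L1 grasp: idle → wire stays (2, 3)
L2 return_home: active, suppressor → wire = (0, 3)
L3 phototaxis: active, inhibitor → wire = none
actuator = none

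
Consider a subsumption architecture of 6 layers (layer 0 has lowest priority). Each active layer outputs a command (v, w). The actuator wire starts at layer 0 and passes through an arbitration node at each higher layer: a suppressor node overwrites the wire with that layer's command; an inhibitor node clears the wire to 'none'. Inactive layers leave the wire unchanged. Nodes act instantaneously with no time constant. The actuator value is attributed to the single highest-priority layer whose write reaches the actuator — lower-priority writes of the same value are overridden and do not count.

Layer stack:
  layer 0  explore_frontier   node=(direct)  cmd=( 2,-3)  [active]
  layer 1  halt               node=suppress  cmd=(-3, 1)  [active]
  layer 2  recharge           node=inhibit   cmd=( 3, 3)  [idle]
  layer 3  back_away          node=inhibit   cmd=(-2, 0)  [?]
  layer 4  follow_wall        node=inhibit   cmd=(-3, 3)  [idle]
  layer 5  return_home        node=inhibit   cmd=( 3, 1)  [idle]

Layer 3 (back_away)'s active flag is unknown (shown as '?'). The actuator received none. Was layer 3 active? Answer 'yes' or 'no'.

If layer 3 is active=yes:
  actuator would be none
If layer 3 is active=no:
  actuator would be (-3, 1)
Observed none, so layer 3 was active.

yes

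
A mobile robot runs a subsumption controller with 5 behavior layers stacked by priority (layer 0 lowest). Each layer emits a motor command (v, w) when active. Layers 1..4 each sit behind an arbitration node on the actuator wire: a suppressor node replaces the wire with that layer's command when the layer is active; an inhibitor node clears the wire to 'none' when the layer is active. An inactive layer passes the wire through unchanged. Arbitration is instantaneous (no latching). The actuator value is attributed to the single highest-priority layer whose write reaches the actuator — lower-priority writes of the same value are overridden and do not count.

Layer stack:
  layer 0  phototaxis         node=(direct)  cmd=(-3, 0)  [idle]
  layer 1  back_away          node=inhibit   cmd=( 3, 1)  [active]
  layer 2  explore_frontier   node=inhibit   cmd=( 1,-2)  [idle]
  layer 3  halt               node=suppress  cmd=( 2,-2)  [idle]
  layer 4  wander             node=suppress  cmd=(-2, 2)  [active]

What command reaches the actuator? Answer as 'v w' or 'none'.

-2 2

layer 0 (phototaxis) idle — none
layer 1 (back_away) active — inhibits: none
layer 2 (explore_frontier) idle — unchanged: none
layer 3 (halt) idle — unchanged: none
layer 4 (wander) active — suppresses: (-2, 2)
→ actuator (-2, 2)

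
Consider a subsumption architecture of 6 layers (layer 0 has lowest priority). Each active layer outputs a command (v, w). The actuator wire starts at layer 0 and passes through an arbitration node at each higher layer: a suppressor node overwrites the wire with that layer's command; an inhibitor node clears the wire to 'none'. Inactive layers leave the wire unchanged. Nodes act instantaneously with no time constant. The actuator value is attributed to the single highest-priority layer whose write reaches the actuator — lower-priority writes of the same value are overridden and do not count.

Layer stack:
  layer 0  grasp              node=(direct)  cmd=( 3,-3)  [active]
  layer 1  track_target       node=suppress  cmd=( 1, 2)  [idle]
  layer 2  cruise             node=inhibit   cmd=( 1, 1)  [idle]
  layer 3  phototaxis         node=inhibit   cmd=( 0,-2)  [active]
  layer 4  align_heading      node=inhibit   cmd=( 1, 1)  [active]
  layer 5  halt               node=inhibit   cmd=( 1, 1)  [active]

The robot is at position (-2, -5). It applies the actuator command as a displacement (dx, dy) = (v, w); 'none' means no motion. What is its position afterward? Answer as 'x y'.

layer 0 (grasp) active — direct: (3, -3)
layer 1 (track_target) idle — unchanged: (3, -3)
layer 2 (cruise) idle — unchanged: (3, -3)
layer 3 (phototaxis) active — inhibits: none
layer 4 (align_heading) active — inhibits: none
layer 5 (halt) active — inhibits: none
→ actuator none
position: (-2, -5) + none = (-2, -5)

-2 -5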